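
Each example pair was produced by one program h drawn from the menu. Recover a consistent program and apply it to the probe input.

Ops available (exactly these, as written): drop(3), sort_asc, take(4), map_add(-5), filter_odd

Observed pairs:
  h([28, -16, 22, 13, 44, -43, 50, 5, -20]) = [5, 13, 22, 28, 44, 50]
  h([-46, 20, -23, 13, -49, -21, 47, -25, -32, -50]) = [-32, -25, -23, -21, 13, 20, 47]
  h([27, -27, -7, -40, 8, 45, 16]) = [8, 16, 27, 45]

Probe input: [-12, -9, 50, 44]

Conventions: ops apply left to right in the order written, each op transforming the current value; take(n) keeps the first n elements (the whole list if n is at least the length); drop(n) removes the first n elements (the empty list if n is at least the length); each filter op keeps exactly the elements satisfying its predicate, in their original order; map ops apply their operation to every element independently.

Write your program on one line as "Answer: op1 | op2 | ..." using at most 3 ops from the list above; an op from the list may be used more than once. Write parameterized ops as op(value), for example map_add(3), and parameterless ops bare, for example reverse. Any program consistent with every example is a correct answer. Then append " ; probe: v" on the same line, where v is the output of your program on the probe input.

sort_asc | drop(3) ; probe: [50]

Check, running the answer program on each example:
  [28, -16, 22, 13, 44, -43, 50, 5, -20] -> [-43, -20, -16, 5, 13, 22, 28, 44, 50] -> [5, 13, 22, 28, 44, 50]
  [-46, 20, -23, 13, -49, -21, 47, -25, -32, -50] -> [-50, -49, -46, -32, -25, -23, -21, 13, 20, 47] -> [-32, -25, -23, -21, 13, 20, 47]
  [27, -27, -7, -40, 8, 45, 16] -> [-40, -27, -7, 8, 16, 27, 45] -> [8, 16, 27, 45]
  probe: [-12, -9, 50, 44] -> [-12, -9, 44, 50] -> [50]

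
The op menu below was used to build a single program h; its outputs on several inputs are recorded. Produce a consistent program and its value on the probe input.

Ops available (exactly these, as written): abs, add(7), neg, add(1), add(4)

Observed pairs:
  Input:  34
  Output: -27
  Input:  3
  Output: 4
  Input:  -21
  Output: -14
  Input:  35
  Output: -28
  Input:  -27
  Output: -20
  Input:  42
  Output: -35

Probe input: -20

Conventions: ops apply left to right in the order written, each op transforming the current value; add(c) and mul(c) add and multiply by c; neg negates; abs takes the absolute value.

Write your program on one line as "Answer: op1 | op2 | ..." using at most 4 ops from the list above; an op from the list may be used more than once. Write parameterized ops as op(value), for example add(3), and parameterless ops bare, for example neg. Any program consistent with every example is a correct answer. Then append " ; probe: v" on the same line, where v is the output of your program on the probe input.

abs | neg | add(7) ; probe: -13

Check, running the answer program on each example:
  34 -> 34 -> -34 -> -27
  3 -> 3 -> -3 -> 4
  -21 -> 21 -> -21 -> -14
  35 -> 35 -> -35 -> -28
  -27 -> 27 -> -27 -> -20
  42 -> 42 -> -42 -> -35
  probe: -20 -> 20 -> -20 -> -13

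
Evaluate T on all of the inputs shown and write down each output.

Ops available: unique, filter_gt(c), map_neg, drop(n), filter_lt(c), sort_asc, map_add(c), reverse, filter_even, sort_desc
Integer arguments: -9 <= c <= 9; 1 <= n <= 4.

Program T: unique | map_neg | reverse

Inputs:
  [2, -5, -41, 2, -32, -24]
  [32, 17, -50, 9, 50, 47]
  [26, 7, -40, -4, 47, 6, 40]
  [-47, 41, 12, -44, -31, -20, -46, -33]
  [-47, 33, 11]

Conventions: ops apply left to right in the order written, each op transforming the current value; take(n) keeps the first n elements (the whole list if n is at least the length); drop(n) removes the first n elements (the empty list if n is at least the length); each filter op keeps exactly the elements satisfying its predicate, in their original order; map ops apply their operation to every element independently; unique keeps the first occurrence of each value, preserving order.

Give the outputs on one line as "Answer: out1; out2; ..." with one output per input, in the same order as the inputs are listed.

[24, 32, 41, 5, -2]; [-47, -50, -9, 50, -17, -32]; [-40, -6, -47, 4, 40, -7, -26]; [33, 46, 20, 31, 44, -12, -41, 47]; [-11, -33, 47]

Execution, op by op:
  [2, -5, -41, 2, -32, -24] -> [2, -5, -41, -32, -24] -> [-2, 5, 41, 32, 24] -> [24, 32, 41, 5, -2]
  [32, 17, -50, 9, 50, 47] -> [32, 17, -50, 9, 50, 47] -> [-32, -17, 50, -9, -50, -47] -> [-47, -50, -9, 50, -17, -32]
  [26, 7, -40, -4, 47, 6, 40] -> [26, 7, -40, -4, 47, 6, 40] -> [-26, -7, 40, 4, -47, -6, -40] -> [-40, -6, -47, 4, 40, -7, -26]
  [-47, 41, 12, -44, -31, -20, -46, -33] -> [-47, 41, 12, -44, -31, -20, -46, -33] -> [47, -41, -12, 44, 31, 20, 46, 33] -> [33, 46, 20, 31, 44, -12, -41, 47]
  [-47, 33, 11] -> [-47, 33, 11] -> [47, -33, -11] -> [-11, -33, 47]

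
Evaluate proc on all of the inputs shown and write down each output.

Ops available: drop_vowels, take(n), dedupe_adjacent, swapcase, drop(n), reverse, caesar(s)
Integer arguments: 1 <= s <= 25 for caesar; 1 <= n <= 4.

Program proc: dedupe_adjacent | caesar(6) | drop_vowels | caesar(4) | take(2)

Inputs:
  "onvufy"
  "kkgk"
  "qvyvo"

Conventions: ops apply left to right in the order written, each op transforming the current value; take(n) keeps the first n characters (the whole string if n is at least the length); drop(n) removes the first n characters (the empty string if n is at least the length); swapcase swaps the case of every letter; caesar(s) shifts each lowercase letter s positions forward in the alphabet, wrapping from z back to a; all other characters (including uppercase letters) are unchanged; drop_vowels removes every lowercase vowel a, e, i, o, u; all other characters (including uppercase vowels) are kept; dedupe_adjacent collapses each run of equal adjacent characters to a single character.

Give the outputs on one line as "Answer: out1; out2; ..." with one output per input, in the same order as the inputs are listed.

"xf"; "uq"; "af"

Execution, op by op:
  "onvufy" -> "onvufy" -> "utbale" -> "tbl" -> "xfp" -> "xf"
  "kkgk" -> "kgk" -> "qmq" -> "qmq" -> "uqu" -> "uq"
  "qvyvo" -> "qvyvo" -> "wbebu" -> "wbb" -> "aff" -> "af"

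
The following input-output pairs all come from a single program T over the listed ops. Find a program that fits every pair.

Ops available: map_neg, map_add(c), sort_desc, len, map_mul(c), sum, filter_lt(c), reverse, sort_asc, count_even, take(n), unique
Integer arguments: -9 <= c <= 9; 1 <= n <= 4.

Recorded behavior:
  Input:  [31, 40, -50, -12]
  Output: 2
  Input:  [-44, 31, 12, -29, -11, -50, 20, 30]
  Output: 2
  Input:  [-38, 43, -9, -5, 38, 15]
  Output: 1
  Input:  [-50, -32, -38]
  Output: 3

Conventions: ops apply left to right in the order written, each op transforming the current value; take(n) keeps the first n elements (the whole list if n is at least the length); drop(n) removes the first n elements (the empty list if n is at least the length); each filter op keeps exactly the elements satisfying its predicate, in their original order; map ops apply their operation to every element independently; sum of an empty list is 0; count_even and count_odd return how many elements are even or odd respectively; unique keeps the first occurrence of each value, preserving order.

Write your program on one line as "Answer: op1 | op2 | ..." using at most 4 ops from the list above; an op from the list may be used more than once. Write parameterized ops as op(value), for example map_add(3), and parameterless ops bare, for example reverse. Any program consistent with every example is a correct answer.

filter_lt(8) | sort_desc | reverse | count_even

Check, running the answer program on each example:
  [31, 40, -50, -12] -> [-50, -12] -> [-12, -50] -> [-50, -12] -> 2
  [-44, 31, 12, -29, -11, -50, 20, 30] -> [-44, -29, -11, -50] -> [-11, -29, -44, -50] -> [-50, -44, -29, -11] -> 2
  [-38, 43, -9, -5, 38, 15] -> [-38, -9, -5] -> [-5, -9, -38] -> [-38, -9, -5] -> 1
  [-50, -32, -38] -> [-50, -32, -38] -> [-32, -38, -50] -> [-50, -38, -32] -> 3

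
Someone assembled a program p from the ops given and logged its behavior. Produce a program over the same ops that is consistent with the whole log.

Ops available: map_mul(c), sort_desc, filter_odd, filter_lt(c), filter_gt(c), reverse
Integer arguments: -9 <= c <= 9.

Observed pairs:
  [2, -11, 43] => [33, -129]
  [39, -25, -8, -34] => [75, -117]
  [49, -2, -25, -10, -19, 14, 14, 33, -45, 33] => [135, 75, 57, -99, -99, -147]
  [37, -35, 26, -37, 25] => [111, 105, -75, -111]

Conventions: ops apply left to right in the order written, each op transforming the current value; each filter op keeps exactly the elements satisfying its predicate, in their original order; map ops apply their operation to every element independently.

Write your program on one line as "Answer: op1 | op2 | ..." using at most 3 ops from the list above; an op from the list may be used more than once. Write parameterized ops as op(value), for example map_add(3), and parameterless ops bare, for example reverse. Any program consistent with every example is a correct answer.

map_mul(-3) | sort_desc | filter_odd

Check, running the answer program on each example:
  [2, -11, 43] -> [-6, 33, -129] -> [33, -6, -129] -> [33, -129]
  [39, -25, -8, -34] -> [-117, 75, 24, 102] -> [102, 75, 24, -117] -> [75, -117]
  [49, -2, -25, -10, -19, 14, 14, 33, -45, 33] -> [-147, 6, 75, 30, 57, -42, -42, -99, 135, -99] -> [135, 75, 57, 30, 6, -42, -42, -99, -99, -147] -> [135, 75, 57, -99, -99, -147]
  [37, -35, 26, -37, 25] -> [-111, 105, -78, 111, -75] -> [111, 105, -75, -78, -111] -> [111, 105, -75, -111]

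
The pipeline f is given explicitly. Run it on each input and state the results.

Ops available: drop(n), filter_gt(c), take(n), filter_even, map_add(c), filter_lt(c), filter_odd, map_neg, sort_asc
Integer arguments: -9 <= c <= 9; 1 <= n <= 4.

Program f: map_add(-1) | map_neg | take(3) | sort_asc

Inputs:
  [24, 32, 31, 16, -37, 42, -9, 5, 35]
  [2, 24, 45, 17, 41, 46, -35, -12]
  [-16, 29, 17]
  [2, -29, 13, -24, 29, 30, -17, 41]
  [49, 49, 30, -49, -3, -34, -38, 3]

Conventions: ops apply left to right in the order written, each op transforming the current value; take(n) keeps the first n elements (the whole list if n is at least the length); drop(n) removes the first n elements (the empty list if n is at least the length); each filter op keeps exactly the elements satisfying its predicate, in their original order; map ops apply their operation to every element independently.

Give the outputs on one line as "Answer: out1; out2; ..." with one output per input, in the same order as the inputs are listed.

Execution, op by op:
  [24, 32, 31, 16, -37, 42, -9, 5, 35] -> [23, 31, 30, 15, -38, 41, -10, 4, 34] -> [-23, -31, -30, -15, 38, -41, 10, -4, -34] -> [-23, -31, -30] -> [-31, -30, -23]
  [2, 24, 45, 17, 41, 46, -35, -12] -> [1, 23, 44, 16, 40, 45, -36, -13] -> [-1, -23, -44, -16, -40, -45, 36, 13] -> [-1, -23, -44] -> [-44, -23, -1]
  [-16, 29, 17] -> [-17, 28, 16] -> [17, -28, -16] -> [17, -28, -16] -> [-28, -16, 17]
  [2, -29, 13, -24, 29, 30, -17, 41] -> [1, -30, 12, -25, 28, 29, -18, 40] -> [-1, 30, -12, 25, -28, -29, 18, -40] -> [-1, 30, -12] -> [-12, -1, 30]
  [49, 49, 30, -49, -3, -34, -38, 3] -> [48, 48, 29, -50, -4, -35, -39, 2] -> [-48, -48, -29, 50, 4, 35, 39, -2] -> [-48, -48, -29] -> [-48, -48, -29]

[-31, -30, -23]; [-44, -23, -1]; [-28, -16, 17]; [-12, -1, 30]; [-48, -48, -29]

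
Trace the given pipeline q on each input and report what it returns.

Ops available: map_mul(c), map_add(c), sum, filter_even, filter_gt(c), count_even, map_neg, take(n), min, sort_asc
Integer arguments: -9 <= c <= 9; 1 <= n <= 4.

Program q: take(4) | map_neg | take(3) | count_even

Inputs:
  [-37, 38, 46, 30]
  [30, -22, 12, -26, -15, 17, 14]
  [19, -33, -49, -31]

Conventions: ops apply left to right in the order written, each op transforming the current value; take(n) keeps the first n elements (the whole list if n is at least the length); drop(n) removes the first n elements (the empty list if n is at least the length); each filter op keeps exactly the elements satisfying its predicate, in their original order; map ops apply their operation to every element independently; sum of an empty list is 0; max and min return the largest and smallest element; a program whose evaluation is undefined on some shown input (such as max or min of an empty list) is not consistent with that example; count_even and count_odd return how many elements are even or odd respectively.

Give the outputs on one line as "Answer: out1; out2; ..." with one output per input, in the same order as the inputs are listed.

2; 3; 0

Execution, op by op:
  [-37, 38, 46, 30] -> [-37, 38, 46, 30] -> [37, -38, -46, -30] -> [37, -38, -46] -> 2
  [30, -22, 12, -26, -15, 17, 14] -> [30, -22, 12, -26] -> [-30, 22, -12, 26] -> [-30, 22, -12] -> 3
  [19, -33, -49, -31] -> [19, -33, -49, -31] -> [-19, 33, 49, 31] -> [-19, 33, 49] -> 0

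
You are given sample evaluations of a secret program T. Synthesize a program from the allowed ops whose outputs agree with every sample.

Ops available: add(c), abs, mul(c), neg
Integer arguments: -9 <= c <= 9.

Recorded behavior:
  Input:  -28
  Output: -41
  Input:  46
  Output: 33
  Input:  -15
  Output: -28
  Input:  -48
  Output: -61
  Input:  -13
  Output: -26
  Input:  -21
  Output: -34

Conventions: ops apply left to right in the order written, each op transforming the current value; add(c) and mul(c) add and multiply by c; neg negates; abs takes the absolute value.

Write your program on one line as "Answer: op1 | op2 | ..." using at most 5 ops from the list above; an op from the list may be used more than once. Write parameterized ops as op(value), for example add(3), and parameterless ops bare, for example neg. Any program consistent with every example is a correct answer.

neg | add(8) | add(5) | mul(-1)

Check, running the answer program on each example:
  -28 -> 28 -> 36 -> 41 -> -41
  46 -> -46 -> -38 -> -33 -> 33
  -15 -> 15 -> 23 -> 28 -> -28
  -48 -> 48 -> 56 -> 61 -> -61
  -13 -> 13 -> 21 -> 26 -> -26
  -21 -> 21 -> 29 -> 34 -> -34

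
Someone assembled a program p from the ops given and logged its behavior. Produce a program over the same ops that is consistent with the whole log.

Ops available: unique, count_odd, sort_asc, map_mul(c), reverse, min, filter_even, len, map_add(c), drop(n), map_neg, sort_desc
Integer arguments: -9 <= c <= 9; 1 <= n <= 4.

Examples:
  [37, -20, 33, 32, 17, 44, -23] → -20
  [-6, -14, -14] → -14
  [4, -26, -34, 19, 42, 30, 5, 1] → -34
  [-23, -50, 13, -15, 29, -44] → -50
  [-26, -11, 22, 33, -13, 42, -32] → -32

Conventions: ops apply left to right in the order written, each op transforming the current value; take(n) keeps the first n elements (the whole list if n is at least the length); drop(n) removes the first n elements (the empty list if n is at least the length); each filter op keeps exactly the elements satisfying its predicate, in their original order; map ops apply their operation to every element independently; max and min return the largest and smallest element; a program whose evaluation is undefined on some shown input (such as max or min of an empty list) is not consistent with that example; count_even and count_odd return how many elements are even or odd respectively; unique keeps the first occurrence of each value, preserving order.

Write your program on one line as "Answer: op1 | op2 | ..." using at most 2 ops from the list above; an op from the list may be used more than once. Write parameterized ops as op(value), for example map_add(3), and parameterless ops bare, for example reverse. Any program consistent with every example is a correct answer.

filter_even | min

Check, running the answer program on each example:
  [37, -20, 33, 32, 17, 44, -23] -> [-20, 32, 44] -> -20
  [-6, -14, -14] -> [-6, -14, -14] -> -14
  [4, -26, -34, 19, 42, 30, 5, 1] -> [4, -26, -34, 42, 30] -> -34
  [-23, -50, 13, -15, 29, -44] -> [-50, -44] -> -50
  [-26, -11, 22, 33, -13, 42, -32] -> [-26, 22, 42, -32] -> -32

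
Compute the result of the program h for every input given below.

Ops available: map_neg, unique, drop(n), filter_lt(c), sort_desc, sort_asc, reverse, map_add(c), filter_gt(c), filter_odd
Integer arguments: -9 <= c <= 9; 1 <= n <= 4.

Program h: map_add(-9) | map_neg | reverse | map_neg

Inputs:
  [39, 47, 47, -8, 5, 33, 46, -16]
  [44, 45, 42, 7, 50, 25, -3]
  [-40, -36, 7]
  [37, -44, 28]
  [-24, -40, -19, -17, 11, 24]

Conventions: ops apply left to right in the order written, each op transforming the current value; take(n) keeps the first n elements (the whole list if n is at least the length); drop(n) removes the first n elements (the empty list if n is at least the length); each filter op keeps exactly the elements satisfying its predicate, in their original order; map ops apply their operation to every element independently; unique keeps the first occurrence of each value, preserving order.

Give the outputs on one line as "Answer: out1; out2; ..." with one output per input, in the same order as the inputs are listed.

[-25, 37, 24, -4, -17, 38, 38, 30]; [-12, 16, 41, -2, 33, 36, 35]; [-2, -45, -49]; [19, -53, 28]; [15, 2, -26, -28, -49, -33]

Execution, op by op:
  [39, 47, 47, -8, 5, 33, 46, -16] -> [30, 38, 38, -17, -4, 24, 37, -25] -> [-30, -38, -38, 17, 4, -24, -37, 25] -> [25, -37, -24, 4, 17, -38, -38, -30] -> [-25, 37, 24, -4, -17, 38, 38, 30]
  [44, 45, 42, 7, 50, 25, -3] -> [35, 36, 33, -2, 41, 16, -12] -> [-35, -36, -33, 2, -41, -16, 12] -> [12, -16, -41, 2, -33, -36, -35] -> [-12, 16, 41, -2, 33, 36, 35]
  [-40, -36, 7] -> [-49, -45, -2] -> [49, 45, 2] -> [2, 45, 49] -> [-2, -45, -49]
  [37, -44, 28] -> [28, -53, 19] -> [-28, 53, -19] -> [-19, 53, -28] -> [19, -53, 28]
  [-24, -40, -19, -17, 11, 24] -> [-33, -49, -28, -26, 2, 15] -> [33, 49, 28, 26, -2, -15] -> [-15, -2, 26, 28, 49, 33] -> [15, 2, -26, -28, -49, -33]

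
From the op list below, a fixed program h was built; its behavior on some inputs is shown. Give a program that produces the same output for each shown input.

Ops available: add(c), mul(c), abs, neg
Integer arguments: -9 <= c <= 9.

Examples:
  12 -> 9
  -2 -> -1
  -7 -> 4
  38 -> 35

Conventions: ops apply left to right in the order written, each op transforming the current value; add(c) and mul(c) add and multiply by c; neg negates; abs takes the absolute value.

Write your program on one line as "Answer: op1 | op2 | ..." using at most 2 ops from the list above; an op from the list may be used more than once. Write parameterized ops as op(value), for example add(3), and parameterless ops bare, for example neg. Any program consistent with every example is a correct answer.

abs | add(-3)

Check, running the answer program on each example:
  12 -> 12 -> 9
  -2 -> 2 -> -1
  -7 -> 7 -> 4
  38 -> 38 -> 35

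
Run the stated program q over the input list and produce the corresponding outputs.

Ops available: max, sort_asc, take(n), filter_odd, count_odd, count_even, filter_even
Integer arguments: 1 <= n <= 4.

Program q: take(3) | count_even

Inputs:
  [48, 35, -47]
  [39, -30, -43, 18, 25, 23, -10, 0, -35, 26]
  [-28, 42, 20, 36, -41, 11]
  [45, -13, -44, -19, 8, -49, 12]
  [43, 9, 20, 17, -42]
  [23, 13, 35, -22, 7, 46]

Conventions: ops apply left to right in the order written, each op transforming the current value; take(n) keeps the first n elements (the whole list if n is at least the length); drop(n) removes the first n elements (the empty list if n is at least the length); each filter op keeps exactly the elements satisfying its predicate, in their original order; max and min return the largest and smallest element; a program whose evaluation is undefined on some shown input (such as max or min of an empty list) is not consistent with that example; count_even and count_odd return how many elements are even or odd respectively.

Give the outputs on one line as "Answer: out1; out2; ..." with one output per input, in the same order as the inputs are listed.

Execution, op by op:
  [48, 35, -47] -> [48, 35, -47] -> 1
  [39, -30, -43, 18, 25, 23, -10, 0, -35, 26] -> [39, -30, -43] -> 1
  [-28, 42, 20, 36, -41, 11] -> [-28, 42, 20] -> 3
  [45, -13, -44, -19, 8, -49, 12] -> [45, -13, -44] -> 1
  [43, 9, 20, 17, -42] -> [43, 9, 20] -> 1
  [23, 13, 35, -22, 7, 46] -> [23, 13, 35] -> 0

1; 1; 3; 1; 1; 0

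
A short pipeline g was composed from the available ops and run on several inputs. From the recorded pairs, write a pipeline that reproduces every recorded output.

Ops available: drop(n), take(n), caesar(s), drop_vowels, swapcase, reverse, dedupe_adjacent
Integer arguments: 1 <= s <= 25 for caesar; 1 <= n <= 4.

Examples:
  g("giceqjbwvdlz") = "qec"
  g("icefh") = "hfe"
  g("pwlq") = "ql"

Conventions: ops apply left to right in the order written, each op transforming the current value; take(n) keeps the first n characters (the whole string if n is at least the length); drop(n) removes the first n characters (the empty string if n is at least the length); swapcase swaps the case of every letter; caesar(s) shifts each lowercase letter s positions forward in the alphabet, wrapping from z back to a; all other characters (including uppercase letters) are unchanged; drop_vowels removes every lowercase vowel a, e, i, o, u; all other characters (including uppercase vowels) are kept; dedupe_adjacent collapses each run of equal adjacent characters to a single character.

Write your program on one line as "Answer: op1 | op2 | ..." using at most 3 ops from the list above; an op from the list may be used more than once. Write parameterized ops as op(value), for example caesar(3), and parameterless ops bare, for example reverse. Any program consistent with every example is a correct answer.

drop(2) | take(3) | reverse

Check, running the answer program on each example:
  "giceqjbwvdlz" -> "ceqjbwvdlz" -> "ceq" -> "qec"
  "icefh" -> "efh" -> "efh" -> "hfe"
  "pwlq" -> "lq" -> "lq" -> "ql"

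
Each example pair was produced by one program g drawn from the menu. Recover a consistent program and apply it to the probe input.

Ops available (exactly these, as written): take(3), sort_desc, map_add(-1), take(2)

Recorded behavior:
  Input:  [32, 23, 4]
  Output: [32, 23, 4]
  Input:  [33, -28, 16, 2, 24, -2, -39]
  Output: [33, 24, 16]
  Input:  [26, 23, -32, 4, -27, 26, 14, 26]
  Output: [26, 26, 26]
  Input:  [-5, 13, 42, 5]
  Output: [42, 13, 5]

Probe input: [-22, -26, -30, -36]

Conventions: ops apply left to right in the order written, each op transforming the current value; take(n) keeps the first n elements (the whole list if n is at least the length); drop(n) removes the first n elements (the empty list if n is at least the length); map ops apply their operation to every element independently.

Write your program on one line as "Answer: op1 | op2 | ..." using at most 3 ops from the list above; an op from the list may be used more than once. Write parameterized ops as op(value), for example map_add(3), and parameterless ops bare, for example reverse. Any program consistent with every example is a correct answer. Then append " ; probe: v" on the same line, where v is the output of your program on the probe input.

sort_desc | take(3) ; probe: [-22, -26, -30]

Check, running the answer program on each example:
  [32, 23, 4] -> [32, 23, 4] -> [32, 23, 4]
  [33, -28, 16, 2, 24, -2, -39] -> [33, 24, 16, 2, -2, -28, -39] -> [33, 24, 16]
  [26, 23, -32, 4, -27, 26, 14, 26] -> [26, 26, 26, 23, 14, 4, -27, -32] -> [26, 26, 26]
  [-5, 13, 42, 5] -> [42, 13, 5, -5] -> [42, 13, 5]
  probe: [-22, -26, -30, -36] -> [-22, -26, -30, -36] -> [-22, -26, -30]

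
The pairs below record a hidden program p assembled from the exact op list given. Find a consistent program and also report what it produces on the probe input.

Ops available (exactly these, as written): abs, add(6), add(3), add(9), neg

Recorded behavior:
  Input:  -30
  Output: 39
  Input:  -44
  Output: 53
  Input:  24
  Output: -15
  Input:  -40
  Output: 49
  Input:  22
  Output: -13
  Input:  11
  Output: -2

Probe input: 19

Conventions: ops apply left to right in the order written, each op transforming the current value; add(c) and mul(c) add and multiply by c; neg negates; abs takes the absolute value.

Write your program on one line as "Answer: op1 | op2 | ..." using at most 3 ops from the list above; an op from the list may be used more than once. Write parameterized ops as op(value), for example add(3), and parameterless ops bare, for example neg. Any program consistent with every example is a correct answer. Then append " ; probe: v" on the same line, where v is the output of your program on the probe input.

neg | add(3) | add(6) ; probe: -10

Check, running the answer program on each example:
  -30 -> 30 -> 33 -> 39
  -44 -> 44 -> 47 -> 53
  24 -> -24 -> -21 -> -15
  -40 -> 40 -> 43 -> 49
  22 -> -22 -> -19 -> -13
  11 -> -11 -> -8 -> -2
  probe: 19 -> -19 -> -16 -> -10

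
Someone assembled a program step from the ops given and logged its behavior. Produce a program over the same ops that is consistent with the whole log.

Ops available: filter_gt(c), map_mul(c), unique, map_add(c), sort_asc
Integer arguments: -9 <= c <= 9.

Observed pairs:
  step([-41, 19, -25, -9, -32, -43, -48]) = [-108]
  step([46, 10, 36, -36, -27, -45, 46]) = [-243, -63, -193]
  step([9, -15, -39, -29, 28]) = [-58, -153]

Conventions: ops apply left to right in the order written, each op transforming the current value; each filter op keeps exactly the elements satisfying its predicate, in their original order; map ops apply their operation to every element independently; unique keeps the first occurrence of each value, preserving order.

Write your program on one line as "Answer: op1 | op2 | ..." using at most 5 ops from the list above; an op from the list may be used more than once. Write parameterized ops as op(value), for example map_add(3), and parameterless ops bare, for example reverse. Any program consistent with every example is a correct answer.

filter_gt(-3) | map_mul(-5) | unique | map_add(-8) | map_add(-5)

Check, running the answer program on each example:
  [-41, 19, -25, -9, -32, -43, -48] -> [19] -> [-95] -> [-95] -> [-103] -> [-108]
  [46, 10, 36, -36, -27, -45, 46] -> [46, 10, 36, 46] -> [-230, -50, -180, -230] -> [-230, -50, -180] -> [-238, -58, -188] -> [-243, -63, -193]
  [9, -15, -39, -29, 28] -> [9, 28] -> [-45, -140] -> [-45, -140] -> [-53, -148] -> [-58, -153]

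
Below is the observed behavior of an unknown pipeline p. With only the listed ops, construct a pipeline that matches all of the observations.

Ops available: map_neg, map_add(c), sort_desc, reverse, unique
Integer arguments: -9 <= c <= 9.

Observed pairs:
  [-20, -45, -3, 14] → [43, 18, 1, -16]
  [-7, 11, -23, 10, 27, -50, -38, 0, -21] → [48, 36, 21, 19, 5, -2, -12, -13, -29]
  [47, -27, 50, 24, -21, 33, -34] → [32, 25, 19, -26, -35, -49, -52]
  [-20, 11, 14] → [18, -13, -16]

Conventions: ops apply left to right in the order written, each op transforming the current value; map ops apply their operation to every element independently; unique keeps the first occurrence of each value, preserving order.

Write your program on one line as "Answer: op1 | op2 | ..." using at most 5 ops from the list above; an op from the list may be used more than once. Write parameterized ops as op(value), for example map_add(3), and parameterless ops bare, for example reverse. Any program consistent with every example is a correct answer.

map_neg | map_add(-1) | map_add(-1) | sort_desc

Check, running the answer program on each example:
  [-20, -45, -3, 14] -> [20, 45, 3, -14] -> [19, 44, 2, -15] -> [18, 43, 1, -16] -> [43, 18, 1, -16]
  [-7, 11, -23, 10, 27, -50, -38, 0, -21] -> [7, -11, 23, -10, -27, 50, 38, 0, 21] -> [6, -12, 22, -11, -28, 49, 37, -1, 20] -> [5, -13, 21, -12, -29, 48, 36, -2, 19] -> [48, 36, 21, 19, 5, -2, -12, -13, -29]
  [47, -27, 50, 24, -21, 33, -34] -> [-47, 27, -50, -24, 21, -33, 34] -> [-48, 26, -51, -25, 20, -34, 33] -> [-49, 25, -52, -26, 19, -35, 32] -> [32, 25, 19, -26, -35, -49, -52]
  [-20, 11, 14] -> [20, -11, -14] -> [19, -12, -15] -> [18, -13, -16] -> [18, -13, -16]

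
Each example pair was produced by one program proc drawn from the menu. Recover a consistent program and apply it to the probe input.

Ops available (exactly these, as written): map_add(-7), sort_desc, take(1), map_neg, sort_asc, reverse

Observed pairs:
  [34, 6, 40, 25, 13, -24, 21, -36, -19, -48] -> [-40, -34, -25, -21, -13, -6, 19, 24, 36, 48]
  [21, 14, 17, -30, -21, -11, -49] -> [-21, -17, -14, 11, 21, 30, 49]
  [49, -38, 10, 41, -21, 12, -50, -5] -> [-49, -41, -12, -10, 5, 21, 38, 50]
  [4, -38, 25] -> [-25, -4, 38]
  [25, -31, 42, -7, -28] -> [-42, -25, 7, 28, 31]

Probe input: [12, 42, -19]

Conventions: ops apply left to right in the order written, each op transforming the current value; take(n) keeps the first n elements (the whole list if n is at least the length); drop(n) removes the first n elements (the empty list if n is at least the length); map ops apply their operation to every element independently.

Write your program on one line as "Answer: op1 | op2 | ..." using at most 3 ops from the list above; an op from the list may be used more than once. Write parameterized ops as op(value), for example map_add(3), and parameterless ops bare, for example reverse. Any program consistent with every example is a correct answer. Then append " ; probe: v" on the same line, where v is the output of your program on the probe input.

map_neg | reverse | sort_asc ; probe: [-42, -12, 19]

Check, running the answer program on each example:
  [34, 6, 40, 25, 13, -24, 21, -36, -19, -48] -> [-34, -6, -40, -25, -13, 24, -21, 36, 19, 48] -> [48, 19, 36, -21, 24, -13, -25, -40, -6, -34] -> [-40, -34, -25, -21, -13, -6, 19, 24, 36, 48]
  [21, 14, 17, -30, -21, -11, -49] -> [-21, -14, -17, 30, 21, 11, 49] -> [49, 11, 21, 30, -17, -14, -21] -> [-21, -17, -14, 11, 21, 30, 49]
  [49, -38, 10, 41, -21, 12, -50, -5] -> [-49, 38, -10, -41, 21, -12, 50, 5] -> [5, 50, -12, 21, -41, -10, 38, -49] -> [-49, -41, -12, -10, 5, 21, 38, 50]
  [4, -38, 25] -> [-4, 38, -25] -> [-25, 38, -4] -> [-25, -4, 38]
  [25, -31, 42, -7, -28] -> [-25, 31, -42, 7, 28] -> [28, 7, -42, 31, -25] -> [-42, -25, 7, 28, 31]
  probe: [12, 42, -19] -> [-12, -42, 19] -> [19, -42, -12] -> [-42, -12, 19]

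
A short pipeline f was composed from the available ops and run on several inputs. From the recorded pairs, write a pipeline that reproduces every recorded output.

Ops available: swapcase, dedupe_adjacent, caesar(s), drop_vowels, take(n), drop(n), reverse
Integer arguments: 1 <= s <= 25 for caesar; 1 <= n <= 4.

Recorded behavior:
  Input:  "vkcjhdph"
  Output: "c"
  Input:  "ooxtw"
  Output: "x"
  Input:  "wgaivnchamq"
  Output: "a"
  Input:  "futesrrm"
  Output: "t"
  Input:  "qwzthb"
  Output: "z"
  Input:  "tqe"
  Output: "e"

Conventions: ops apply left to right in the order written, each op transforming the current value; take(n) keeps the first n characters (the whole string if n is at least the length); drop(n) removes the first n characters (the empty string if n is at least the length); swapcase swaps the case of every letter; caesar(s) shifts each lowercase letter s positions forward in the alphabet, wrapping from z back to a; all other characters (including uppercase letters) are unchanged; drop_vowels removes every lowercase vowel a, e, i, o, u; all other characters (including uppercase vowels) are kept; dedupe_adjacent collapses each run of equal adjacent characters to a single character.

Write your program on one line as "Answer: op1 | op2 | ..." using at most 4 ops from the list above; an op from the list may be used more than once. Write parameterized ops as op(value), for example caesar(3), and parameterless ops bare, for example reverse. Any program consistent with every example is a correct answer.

drop(2) | dedupe_adjacent | take(1)

Check, running the answer program on each example:
  "vkcjhdph" -> "cjhdph" -> "cjhdph" -> "c"
  "ooxtw" -> "xtw" -> "xtw" -> "x"
  "wgaivnchamq" -> "aivnchamq" -> "aivnchamq" -> "a"
  "futesrrm" -> "tesrrm" -> "tesrm" -> "t"
  "qwzthb" -> "zthb" -> "zthb" -> "z"
  "tqe" -> "e" -> "e" -> "e"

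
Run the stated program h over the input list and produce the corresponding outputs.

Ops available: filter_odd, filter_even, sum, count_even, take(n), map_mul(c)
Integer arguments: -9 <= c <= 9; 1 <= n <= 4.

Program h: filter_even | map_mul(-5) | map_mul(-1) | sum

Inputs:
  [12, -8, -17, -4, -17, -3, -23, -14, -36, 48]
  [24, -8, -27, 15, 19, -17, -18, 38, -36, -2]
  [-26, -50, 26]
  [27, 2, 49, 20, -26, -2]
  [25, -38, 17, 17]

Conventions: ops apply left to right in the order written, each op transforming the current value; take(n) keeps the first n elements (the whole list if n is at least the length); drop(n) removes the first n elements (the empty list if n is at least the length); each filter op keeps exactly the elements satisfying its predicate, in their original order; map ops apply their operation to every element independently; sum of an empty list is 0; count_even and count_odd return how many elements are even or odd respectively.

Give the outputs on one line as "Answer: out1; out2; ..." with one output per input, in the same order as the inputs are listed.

-10; -10; -250; -30; -190

Execution, op by op:
  [12, -8, -17, -4, -17, -3, -23, -14, -36, 48] -> [12, -8, -4, -14, -36, 48] -> [-60, 40, 20, 70, 180, -240] -> [60, -40, -20, -70, -180, 240] -> -10
  [24, -8, -27, 15, 19, -17, -18, 38, -36, -2] -> [24, -8, -18, 38, -36, -2] -> [-120, 40, 90, -190, 180, 10] -> [120, -40, -90, 190, -180, -10] -> -10
  [-26, -50, 26] -> [-26, -50, 26] -> [130, 250, -130] -> [-130, -250, 130] -> -250
  [27, 2, 49, 20, -26, -2] -> [2, 20, -26, -2] -> [-10, -100, 130, 10] -> [10, 100, -130, -10] -> -30
  [25, -38, 17, 17] -> [-38] -> [190] -> [-190] -> -190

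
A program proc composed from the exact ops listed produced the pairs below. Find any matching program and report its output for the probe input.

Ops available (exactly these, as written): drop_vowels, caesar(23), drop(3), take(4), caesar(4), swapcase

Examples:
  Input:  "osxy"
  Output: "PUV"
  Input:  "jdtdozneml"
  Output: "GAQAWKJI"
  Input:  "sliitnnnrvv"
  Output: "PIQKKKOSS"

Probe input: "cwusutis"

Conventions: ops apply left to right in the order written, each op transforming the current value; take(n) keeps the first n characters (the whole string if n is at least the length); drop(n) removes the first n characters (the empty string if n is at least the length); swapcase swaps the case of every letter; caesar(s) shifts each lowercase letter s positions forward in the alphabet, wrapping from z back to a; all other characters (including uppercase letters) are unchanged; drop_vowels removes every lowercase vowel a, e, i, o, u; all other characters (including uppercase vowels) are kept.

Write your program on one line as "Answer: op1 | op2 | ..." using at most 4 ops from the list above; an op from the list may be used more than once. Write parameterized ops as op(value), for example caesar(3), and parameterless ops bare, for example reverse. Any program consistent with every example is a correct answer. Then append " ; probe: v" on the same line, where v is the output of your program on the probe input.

drop_vowels | caesar(23) | swapcase ; probe: "ZTPQP"

Check, running the answer program on each example:
  "osxy" -> "sxy" -> "puv" -> "PUV"
  "jdtdozneml" -> "jdtdznml" -> "gaqawkji" -> "GAQAWKJI"
  "sliitnnnrvv" -> "sltnnnrvv" -> "piqkkkoss" -> "PIQKKKOSS"
  probe: "cwusutis" -> "cwsts" -> "ztpqp" -> "ZTPQP"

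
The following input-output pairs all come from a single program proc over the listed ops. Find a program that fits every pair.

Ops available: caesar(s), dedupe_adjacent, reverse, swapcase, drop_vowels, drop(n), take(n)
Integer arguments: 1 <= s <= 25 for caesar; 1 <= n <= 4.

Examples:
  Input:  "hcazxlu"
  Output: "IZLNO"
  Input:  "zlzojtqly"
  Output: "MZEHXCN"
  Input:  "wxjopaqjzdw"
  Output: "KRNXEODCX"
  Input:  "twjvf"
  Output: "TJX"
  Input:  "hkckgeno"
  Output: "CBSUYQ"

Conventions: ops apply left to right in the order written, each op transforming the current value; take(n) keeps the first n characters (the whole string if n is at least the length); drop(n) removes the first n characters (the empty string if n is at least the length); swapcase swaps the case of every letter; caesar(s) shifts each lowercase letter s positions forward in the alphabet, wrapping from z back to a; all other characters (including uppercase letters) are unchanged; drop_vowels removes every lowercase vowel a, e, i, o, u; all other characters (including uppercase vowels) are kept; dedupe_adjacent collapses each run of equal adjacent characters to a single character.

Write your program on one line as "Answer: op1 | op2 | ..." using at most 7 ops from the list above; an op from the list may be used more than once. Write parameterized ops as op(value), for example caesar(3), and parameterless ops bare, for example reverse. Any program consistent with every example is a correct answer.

drop(1) | caesar(18) | drop(1) | caesar(22) | reverse | swapcase

Check, running the answer program on each example:
  "hcazxlu" -> "cazxlu" -> "usrpdm" -> "srpdm" -> "onlzi" -> "izlno" -> "IZLNO"
  "zlzojtqly" -> "lzojtqly" -> "drgblidq" -> "rgblidq" -> "ncxhezm" -> "mzehxcn" -> "MZEHXCN"
  "wxjopaqjzdw" -> "xjopaqjzdw" -> "pbghsibrvo" -> "bghsibrvo" -> "xcdoexnrk" -> "krnxeodcx" -> "KRNXEODCX"
  "twjvf" -> "wjvf" -> "obnx" -> "bnx" -> "xjt" -> "tjx" -> "TJX"
  "hkckgeno" -> "kckgeno" -> "cucywfg" -> "ucywfg" -> "qyusbc" -> "cbsuyq" -> "CBSUYQ"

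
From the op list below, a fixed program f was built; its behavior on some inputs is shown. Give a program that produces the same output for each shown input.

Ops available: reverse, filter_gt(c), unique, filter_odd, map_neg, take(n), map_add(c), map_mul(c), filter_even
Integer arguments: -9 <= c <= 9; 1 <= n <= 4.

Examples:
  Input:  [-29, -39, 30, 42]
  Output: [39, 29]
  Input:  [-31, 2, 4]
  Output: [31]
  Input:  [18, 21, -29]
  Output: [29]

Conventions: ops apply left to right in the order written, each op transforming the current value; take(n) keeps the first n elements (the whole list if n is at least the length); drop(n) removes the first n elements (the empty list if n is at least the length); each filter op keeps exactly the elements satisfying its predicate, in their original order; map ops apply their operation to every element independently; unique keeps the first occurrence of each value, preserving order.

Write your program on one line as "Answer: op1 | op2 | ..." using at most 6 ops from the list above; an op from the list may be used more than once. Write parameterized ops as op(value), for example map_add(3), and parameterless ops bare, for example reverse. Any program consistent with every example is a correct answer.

map_add(-3) | reverse | map_neg | filter_gt(9) | map_add(-2) | map_add(-1)

Check, running the answer program on each example:
  [-29, -39, 30, 42] -> [-32, -42, 27, 39] -> [39, 27, -42, -32] -> [-39, -27, 42, 32] -> [42, 32] -> [40, 30] -> [39, 29]
  [-31, 2, 4] -> [-34, -1, 1] -> [1, -1, -34] -> [-1, 1, 34] -> [34] -> [32] -> [31]
  [18, 21, -29] -> [15, 18, -32] -> [-32, 18, 15] -> [32, -18, -15] -> [32] -> [30] -> [29]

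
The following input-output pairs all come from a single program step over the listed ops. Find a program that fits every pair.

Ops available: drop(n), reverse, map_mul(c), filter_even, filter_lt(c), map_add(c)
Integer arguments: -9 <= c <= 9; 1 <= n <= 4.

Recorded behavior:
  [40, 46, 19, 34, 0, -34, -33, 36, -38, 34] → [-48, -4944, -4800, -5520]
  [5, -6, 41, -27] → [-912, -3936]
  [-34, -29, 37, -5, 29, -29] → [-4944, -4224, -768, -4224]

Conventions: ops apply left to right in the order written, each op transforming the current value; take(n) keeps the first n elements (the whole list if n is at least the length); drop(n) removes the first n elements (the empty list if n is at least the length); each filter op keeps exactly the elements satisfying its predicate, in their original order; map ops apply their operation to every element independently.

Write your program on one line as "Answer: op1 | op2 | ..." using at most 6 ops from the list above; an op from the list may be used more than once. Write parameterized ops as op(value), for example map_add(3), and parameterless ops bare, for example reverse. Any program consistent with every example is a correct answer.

map_mul(6) | map_add(-2) | map_mul(3) | map_mul(8) | filter_lt(0)

Check, running the answer program on each example:
  [40, 46, 19, 34, 0, -34, -33, 36, -38, 34] -> [240, 276, 114, 204, 0, -204, -198, 216, -228, 204] -> [238, 274, 112, 202, -2, -206, -200, 214, -230, 202] -> [714, 822, 336, 606, -6, -618, -600, 642, -690, 606] -> [5712, 6576, 2688, 4848, -48, -4944, -4800, 5136, -5520, 4848] -> [-48, -4944, -4800, -5520]
  [5, -6, 41, -27] -> [30, -36, 246, -162] -> [28, -38, 244, -164] -> [84, -114, 732, -492] -> [672, -912, 5856, -3936] -> [-912, -3936]
  [-34, -29, 37, -5, 29, -29] -> [-204, -174, 222, -30, 174, -174] -> [-206, -176, 220, -32, 172, -176] -> [-618, -528, 660, -96, 516, -528] -> [-4944, -4224, 5280, -768, 4128, -4224] -> [-4944, -4224, -768, -4224]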